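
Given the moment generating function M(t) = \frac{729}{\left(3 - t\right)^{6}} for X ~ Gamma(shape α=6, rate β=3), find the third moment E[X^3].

To find E[X^3], compute M^(3)(0):
M^(1)(t) = \frac{4374}{\left(3 - t\right)^{7}}
M^(2)(t) = \frac{30618}{\left(3 - t\right)^{8}}
M^(3)(t) = \frac{244944}{\left(3 - t\right)^{9}}
M^(3)(0) = \frac{112}{9}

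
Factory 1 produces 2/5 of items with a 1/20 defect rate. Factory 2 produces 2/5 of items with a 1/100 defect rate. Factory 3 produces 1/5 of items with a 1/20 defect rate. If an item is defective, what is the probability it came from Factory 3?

Using Bayes' theorem:
P(F1) = 2/5, P(D|F1) = 1/20
P(F2) = 2/5, P(D|F2) = 1/100
P(F3) = 1/5, P(D|F3) = 1/20
P(D) = P(D|F1)P(F1) + P(D|F2)P(F2) + P(D|F3)P(F3)
     = \frac{17}{500}
P(F3|D) = P(D|F3)P(F3) / P(D)
= \frac{5}{17}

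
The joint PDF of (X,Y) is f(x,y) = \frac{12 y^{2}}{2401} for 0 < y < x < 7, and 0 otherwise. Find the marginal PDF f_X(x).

f_X(x) = ∫_0^x \frac{12 y^{2}}{2401} dy = \frac{4 x^{3}}{2401}
for 0 < x < 7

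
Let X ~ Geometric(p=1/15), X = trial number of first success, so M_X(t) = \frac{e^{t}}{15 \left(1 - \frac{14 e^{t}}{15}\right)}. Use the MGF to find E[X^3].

To find E[X^3], compute M^(3)(0):
M^(1)(t) = \frac{e^{t}}{15 \left(1 - \frac{14 e^{t}}{15}\right)} + \frac{14 e^{2 t}}{225 \left(1 - \frac{14 e^{t}}{15}\right)^{2}}
M^(2)(t) = \frac{e^{t}}{15 \left(1 - \frac{14 e^{t}}{15}\right)} + \frac{14 e^{2 t}}{75 \left(1 - \frac{14 e^{t}}{15}\right)^{2}} + \frac{392 e^{3 t}}{3375 \left(1 - \frac{14 e^{t}}{15}\right)^{3}}
M^(3)(t) = \frac{e^{t}}{15 \left(1 - \frac{14 e^{t}}{15}\right)} + \frac{98 e^{2 t}}{225 \left(1 - \frac{14 e^{t}}{15}\right)^{2}} + \frac{784 e^{3 t}}{1125 \left(1 - \frac{14 e^{t}}{15}\right)^{3}} + \frac{5488 e^{4 t}}{16875 \left(1 - \frac{14 e^{t}}{15}\right)^{4}}
M^(3)(0) = 18915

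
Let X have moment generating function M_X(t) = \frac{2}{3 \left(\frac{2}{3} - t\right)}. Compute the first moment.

To find E[X], compute M^(1)(0):
M^(1)(t) = \frac{2}{3 \left(\frac{2}{3} - t\right)^{2}}
M^(1)(0) = \frac{3}{2}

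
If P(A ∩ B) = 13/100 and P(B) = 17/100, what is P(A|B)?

P(A|B) = P(A ∩ B) / P(B)
= (13/100) / (17/100)
= 13/17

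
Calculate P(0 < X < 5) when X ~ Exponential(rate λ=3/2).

P(0 < X < 5) = ∫_{0}^{5} f(x) dx
where f(x) = \frac{3 e^{- \frac{3 x}{2}}}{2}
= 1 - e^{- \frac{15}{2}}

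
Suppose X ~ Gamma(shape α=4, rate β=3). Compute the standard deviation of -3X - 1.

For X ~ Gamma(shape α=4, rate β=3):
Var(X) = \frac{4}{9}
SD(X) = √(Var(X)) = √(\frac{4}{9}) = \frac{2}{3}
SD(-3X - 1) = |-3| × SD(X) = 3 × \frac{2}{3} = 2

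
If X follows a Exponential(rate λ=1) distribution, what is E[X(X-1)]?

E[X(X-1)] = E[X² - X] = E[X²] - E[X]
E[X] = 1
E[X²] = Var(X) + (E[X])² = 1 + (1)² = 2
E[X(X-1)] = 2 - 1 = 1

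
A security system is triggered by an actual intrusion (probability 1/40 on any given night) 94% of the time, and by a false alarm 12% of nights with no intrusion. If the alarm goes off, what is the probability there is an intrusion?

Let D = the rare event, + = positive/flagged.
P(D) = 1/40
P(+|D) = 94/100 = 47/50
P(+|D') = 12/100 = 3/25
P(+) = P(+|D)P(D) + P(+|D')P(D')
     = \frac{47}{50} × \frac{1}{40} + \frac{3}{25} × \frac{39}{40}
     = \frac{281}{2000}
P(D|+) = P(+|D)P(D)/P(+) = \frac{47}{281}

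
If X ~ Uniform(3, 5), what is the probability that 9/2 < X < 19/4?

P(9/2 < X < 19/4) = ∫_{9/2}^{19/4} f(x) dx
where f(x) = \frac{1}{2}
= \frac{1}{8}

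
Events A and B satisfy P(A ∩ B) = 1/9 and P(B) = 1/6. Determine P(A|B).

P(A|B) = P(A ∩ B) / P(B)
= (1/9) / (1/6)
= 2/3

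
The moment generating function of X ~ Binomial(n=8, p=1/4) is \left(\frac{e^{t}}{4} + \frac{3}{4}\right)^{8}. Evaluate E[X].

To find E[X], compute M^(1)(0):
M^(1)(t) = 2 \left(\frac{e^{t}}{4} + \frac{3}{4}\right)^{7} e^{t}
M^(1)(0) = 2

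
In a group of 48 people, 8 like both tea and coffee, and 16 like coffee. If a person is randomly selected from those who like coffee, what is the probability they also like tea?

P(A ∩ B) = 8/48 = 1/6
P(B) = 16/48 = 1/3
P(A|B) = P(A ∩ B) / P(B) = (1/6) / (1/3) = 1/2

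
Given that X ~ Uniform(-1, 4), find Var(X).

For X ~ Uniform(-1, 4):
Var(X) = \frac{25}{12}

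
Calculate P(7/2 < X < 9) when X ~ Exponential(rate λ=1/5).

P(7/2 < X < 9) = ∫_{7/2}^{9} f(x) dx
where f(x) = \frac{e^{- \frac{x}{5}}}{5}
= - \frac{1}{e^{\frac{9}{5}}} + e^{- \frac{7}{10}}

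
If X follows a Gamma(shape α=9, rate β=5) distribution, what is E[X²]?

Using the identity E[X²] = Var(X) + (E[X])²:
E[X] = \frac{9}{5}
Var(X) = \frac{9}{25}
E[X²] = \frac{9}{25} + (\frac{9}{5})²
= \frac{18}{5}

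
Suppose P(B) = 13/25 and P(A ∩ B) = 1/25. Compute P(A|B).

P(A|B) = P(A ∩ B) / P(B)
= (1/25) / (13/25)
= 1/13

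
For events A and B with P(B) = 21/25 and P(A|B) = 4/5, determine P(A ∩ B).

By definition, P(A|B) = P(A ∩ B) / P(B)
So P(A ∩ B) = P(A|B) × P(B)
= 4/5 × 21/25
= 84/125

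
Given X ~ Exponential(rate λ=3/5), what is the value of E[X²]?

Using the identity E[X²] = Var(X) + (E[X])²:
E[X] = \frac{5}{3}
Var(X) = \frac{25}{9}
E[X²] = \frac{25}{9} + (\frac{5}{3})²
= \frac{50}{9}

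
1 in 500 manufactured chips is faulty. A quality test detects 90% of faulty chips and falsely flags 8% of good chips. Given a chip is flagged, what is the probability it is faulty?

Let D = the rare event, + = positive/flagged.
P(D) = 1/500
P(+|D) = 90/100 = 9/10
P(+|D') = 8/100 = 2/25
P(+) = P(+|D)P(D) + P(+|D')P(D')
     = \frac{9}{10} × \frac{1}{500} + \frac{2}{25} × \frac{499}{500}
     = \frac{2041}{25000}
P(D|+) = P(+|D)P(D)/P(+) = \frac{45}{2041}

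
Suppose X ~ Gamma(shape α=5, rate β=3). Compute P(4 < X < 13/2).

P(4 < X < 13/2) = ∫_{4}^{13/2} f(x) dx
where f(x) = \frac{81 x^{4} e^{- 3 x}}{8}
= - \frac{956291}{128 e^{\frac{39}{2}}} + \frac{1237}{e^{12}}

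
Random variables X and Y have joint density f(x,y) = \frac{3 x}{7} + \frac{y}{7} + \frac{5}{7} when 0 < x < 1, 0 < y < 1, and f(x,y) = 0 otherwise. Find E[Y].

E[Y] = ∫_0^1 ∫_0^1 y × f(x,y) dx dy
= \frac{43}{84}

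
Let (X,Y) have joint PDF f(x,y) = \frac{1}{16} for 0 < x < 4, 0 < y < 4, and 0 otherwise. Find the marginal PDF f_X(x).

f_X(x) = ∫_0^4 f(x,y) dy
= ∫_0^4 \frac{1}{16} dy
= \frac{1}{4} for 0 < x < 4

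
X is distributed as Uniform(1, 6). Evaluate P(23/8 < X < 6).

P(23/8 < X < 6) = ∫_{23/8}^{6} f(x) dx
where f(x) = \frac{1}{5}
= \frac{5}{8}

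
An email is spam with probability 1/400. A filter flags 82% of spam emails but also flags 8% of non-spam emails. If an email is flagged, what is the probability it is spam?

Let D = the rare event, + = positive/flagged.
P(D) = 1/400
P(+|D) = 82/100 = 41/50
P(+|D') = 8/100 = 2/25
P(+) = P(+|D)P(D) + P(+|D')P(D')
     = \frac{41}{50} × \frac{1}{400} + \frac{2}{25} × \frac{399}{400}
     = \frac{1637}{20000}
P(D|+) = P(+|D)P(D)/P(+) = \frac{41}{1637}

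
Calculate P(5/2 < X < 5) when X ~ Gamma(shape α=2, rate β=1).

P(5/2 < X < 5) = ∫_{5/2}^{5} f(x) dx
where f(x) = x e^{- x}
= - \frac{6}{e^{5}} + \frac{7}{2 e^{\frac{5}{2}}}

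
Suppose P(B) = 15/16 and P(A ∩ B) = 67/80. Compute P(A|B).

P(A|B) = P(A ∩ B) / P(B)
= (67/80) / (15/16)
= 67/75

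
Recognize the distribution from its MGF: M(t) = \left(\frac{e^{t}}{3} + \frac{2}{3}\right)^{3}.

The MGF M(t) = \left(\frac{e^{t}}{3} + \frac{2}{3}\right)^{3} is the standard form for the Binomial distribution.
Comparing with the known MGF formula identifies: Binomial(n=3, p=1/3)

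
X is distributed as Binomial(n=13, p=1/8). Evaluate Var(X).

For X ~ Binomial(n=13, p=1/8):
Var(X) = \frac{91}{64}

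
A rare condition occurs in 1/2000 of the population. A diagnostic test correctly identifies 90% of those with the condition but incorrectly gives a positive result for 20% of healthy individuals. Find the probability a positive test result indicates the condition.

Let D = the rare event, + = positive/flagged.
P(D) = 1/2000
P(+|D) = 90/100 = 9/10
P(+|D') = 20/100 = 1/5
P(+) = P(+|D)P(D) + P(+|D')P(D')
     = \frac{9}{10} × \frac{1}{2000} + \frac{1}{5} × \frac{1999}{2000}
     = \frac{4007}{20000}
P(D|+) = P(+|D)P(D)/P(+) = \frac{9}{4007}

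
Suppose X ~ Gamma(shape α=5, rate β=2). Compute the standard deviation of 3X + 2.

For X ~ Gamma(shape α=5, rate β=2):
Var(X) = \frac{5}{4}
SD(X) = √(Var(X)) = √(\frac{5}{4}) = \frac{\sqrt{5}}{2}
SD(3X + 2) = |3| × SD(X) = 3 × \frac{\sqrt{5}}{2} = \frac{3 \sqrt{5}}{2}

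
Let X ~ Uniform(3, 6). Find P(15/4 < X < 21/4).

P(15/4 < X < 21/4) = ∫_{15/4}^{21/4} f(x) dx
where f(x) = \frac{1}{3}
= \frac{1}{2}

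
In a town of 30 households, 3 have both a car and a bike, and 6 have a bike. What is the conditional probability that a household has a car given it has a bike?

P(A ∩ B) = 3/30 = 1/10
P(B) = 6/30 = 1/5
P(A|B) = P(A ∩ B) / P(B) = (1/10) / (1/5) = 1/2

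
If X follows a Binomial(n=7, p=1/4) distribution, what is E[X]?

For X ~ Binomial(n=7, p=1/4), the expected value is:
E[X] = \frac{7}{4}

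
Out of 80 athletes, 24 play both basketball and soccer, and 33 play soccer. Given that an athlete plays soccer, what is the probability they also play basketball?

P(A ∩ B) = 24/80 = 3/10
P(B) = 33/80
P(A|B) = P(A ∩ B) / P(B) = (3/10) / (33/80) = 8/11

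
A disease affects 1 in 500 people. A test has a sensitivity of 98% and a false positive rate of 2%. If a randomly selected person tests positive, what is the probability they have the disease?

Let D = the rare event, + = positive/flagged.
P(D) = 1/500
P(+|D) = 98/100 = 49/50
P(+|D') = 2/100 = 1/50
P(+) = P(+|D)P(D) + P(+|D')P(D')
     = \frac{49}{50} × \frac{1}{500} + \frac{1}{50} × \frac{499}{500}
     = \frac{137}{6250}
P(D|+) = P(+|D)P(D)/P(+) = \frac{49}{548}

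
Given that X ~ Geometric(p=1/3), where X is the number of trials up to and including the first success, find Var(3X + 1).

For X ~ Geometric(p=1/3), where X is the number of trials up to and including the first success:
Var(X) = 6
Var(3X + 1) = (3)² × Var(X) = 9 × 6 = 54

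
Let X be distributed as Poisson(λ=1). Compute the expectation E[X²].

Using the identity E[X²] = Var(X) + (E[X])²:
E[X] = 1
Var(X) = 1
E[X²] = 1 + (1)²
= 2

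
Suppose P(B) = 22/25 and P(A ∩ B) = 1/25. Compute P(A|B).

P(A|B) = P(A ∩ B) / P(B)
= (1/25) / (22/25)
= 1/22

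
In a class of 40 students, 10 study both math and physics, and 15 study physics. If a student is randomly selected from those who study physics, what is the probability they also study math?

P(A ∩ B) = 10/40 = 1/4
P(B) = 15/40 = 3/8
P(A|B) = P(A ∩ B) / P(B) = (1/4) / (3/8) = 2/3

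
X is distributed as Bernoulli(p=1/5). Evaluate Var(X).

For X ~ Bernoulli(p=1/5):
Var(X) = \frac{4}{25}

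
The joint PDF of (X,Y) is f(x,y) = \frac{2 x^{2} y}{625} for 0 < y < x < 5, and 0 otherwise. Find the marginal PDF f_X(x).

f_X(x) = ∫_0^x \frac{2 x^{2} y}{625} dy = \frac{x^{4}}{625}
for 0 < x < 5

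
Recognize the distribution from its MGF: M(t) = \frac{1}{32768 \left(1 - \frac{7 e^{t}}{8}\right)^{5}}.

The MGF M(t) = \frac{1}{32768 \left(1 - \frac{7 e^{t}}{8}\right)^{5}} is the standard form for the NegativeBinomial distribution.
Comparing with the known MGF formula identifies: NegBin(r=5, p=1/8), X = failures before r-th success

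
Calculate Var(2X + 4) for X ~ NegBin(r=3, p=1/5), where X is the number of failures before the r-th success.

For X ~ NegBin(r=3, p=1/5), where X is the number of failures before the r-th success:
Var(X) = 60
Var(2X + 4) = (2)² × Var(X) = 4 × 60 = 240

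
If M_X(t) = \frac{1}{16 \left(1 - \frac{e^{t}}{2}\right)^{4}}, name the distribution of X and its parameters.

The MGF M(t) = \frac{1}{16 \left(1 - \frac{e^{t}}{2}\right)^{4}} is the standard form for the NegativeBinomial distribution.
Comparing with the known MGF formula identifies: NegBin(r=4, p=1/2), X = failures before r-th success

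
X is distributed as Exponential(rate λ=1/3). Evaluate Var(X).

For X ~ Exponential(rate λ=1/3):
Var(X) = 9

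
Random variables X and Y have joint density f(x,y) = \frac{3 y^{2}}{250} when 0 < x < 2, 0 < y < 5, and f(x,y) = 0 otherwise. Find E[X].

f_X(x) = ∫_0^5 \frac{3 y^{2}}{250} dy = \frac{1}{2}
E[X] = ∫_0^2 x × (\frac{1}{2}) dx = 1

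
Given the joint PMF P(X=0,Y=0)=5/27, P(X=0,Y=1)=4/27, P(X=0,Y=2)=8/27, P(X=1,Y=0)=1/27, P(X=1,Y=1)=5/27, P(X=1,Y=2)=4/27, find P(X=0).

P(X=0) = P(X=0,Y=0) + P(X=0,Y=1) + P(X=0,Y=2)
= 5/27 + 4/27 + 8/27
= 17/27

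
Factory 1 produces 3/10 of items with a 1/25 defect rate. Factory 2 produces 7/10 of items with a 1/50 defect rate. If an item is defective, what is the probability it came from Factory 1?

Using Bayes' theorem:
P(F1) = 3/10, P(D|F1) = 1/25
P(F2) = 7/10, P(D|F2) = 1/50
P(D) = P(D|F1)P(F1) + P(D|F2)P(F2)
     = \frac{13}{500}
P(F1|D) = P(D|F1)P(F1) / P(D)
= \frac{6}{13}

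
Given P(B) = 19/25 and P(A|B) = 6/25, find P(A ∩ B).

By definition, P(A|B) = P(A ∩ B) / P(B)
So P(A ∩ B) = P(A|B) × P(B)
= 6/25 × 19/25
= 114/625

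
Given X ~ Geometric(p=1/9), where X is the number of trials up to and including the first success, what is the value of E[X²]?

Using the identity E[X²] = Var(X) + (E[X])²:
E[X] = 9
Var(X) = 72
E[X²] = 72 + (9)²
= 153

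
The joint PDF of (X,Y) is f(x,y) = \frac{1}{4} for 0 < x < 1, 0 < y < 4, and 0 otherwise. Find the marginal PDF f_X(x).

f_X(x) = ∫_0^4 f(x,y) dy
= ∫_0^4 \frac{1}{4} dy
= 1 for 0 < x < 1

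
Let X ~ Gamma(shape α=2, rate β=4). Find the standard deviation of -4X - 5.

For X ~ Gamma(shape α=2, rate β=4):
Var(X) = \frac{1}{8}
SD(X) = √(Var(X)) = √(\frac{1}{8}) = \frac{\sqrt{2}}{4}
SD(-4X - 5) = |-4| × SD(X) = 4 × \frac{\sqrt{2}}{4} = \sqrt{2}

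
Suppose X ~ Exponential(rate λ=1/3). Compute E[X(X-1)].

E[X(X-1)] = E[X² - X] = E[X²] - E[X]
E[X] = 3
E[X²] = Var(X) + (E[X])² = 9 + (3)² = 18
E[X(X-1)] = 18 - 3 = 15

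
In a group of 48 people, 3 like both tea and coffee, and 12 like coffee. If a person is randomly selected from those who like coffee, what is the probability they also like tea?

P(A ∩ B) = 3/48 = 1/16
P(B) = 12/48 = 1/4
P(A|B) = P(A ∩ B) / P(B) = (1/16) / (1/4) = 1/4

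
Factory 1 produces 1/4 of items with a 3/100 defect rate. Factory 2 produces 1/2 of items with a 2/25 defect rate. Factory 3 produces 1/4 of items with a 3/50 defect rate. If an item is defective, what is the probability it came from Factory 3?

Using Bayes' theorem:
P(F1) = 1/4, P(D|F1) = 3/100
P(F2) = 1/2, P(D|F2) = 2/25
P(F3) = 1/4, P(D|F3) = 3/50
P(D) = P(D|F1)P(F1) + P(D|F2)P(F2) + P(D|F3)P(F3)
     = \frac{1}{16}
P(F3|D) = P(D|F3)P(F3) / P(D)
= \frac{6}{25}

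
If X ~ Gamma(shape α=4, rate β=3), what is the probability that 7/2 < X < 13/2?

P(7/2 < X < 13/2) = ∫_{7/2}^{13/2} f(x) dx
where f(x) = \frac{27 x^{3} e^{- 3 x}}{2}
= \frac{-23143 + 4153 e^{9}}{16 e^{\frac{39}{2}}}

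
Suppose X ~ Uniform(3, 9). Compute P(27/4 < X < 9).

P(27/4 < X < 9) = ∫_{27/4}^{9} f(x) dx
where f(x) = \frac{1}{6}
= \frac{3}{8}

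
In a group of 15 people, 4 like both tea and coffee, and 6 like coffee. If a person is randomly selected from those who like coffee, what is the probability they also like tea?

P(A ∩ B) = 4/15
P(B) = 6/15 = 2/5
P(A|B) = P(A ∩ B) / P(B) = (4/15) / (2/5) = 2/3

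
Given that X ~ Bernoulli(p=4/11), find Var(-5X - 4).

For X ~ Bernoulli(p=4/11):
Var(X) = \frac{28}{121}
Var(-5X - 4) = (-5)² × Var(X) = 25 × \frac{28}{121} = \frac{700}{121}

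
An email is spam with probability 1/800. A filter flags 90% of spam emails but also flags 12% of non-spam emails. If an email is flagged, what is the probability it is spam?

Let D = the rare event, + = positive/flagged.
P(D) = 1/800
P(+|D) = 90/100 = 9/10
P(+|D') = 12/100 = 3/25
P(+) = P(+|D)P(D) + P(+|D')P(D')
     = \frac{9}{10} × \frac{1}{800} + \frac{3}{25} × \frac{799}{800}
     = \frac{4839}{40000}
P(D|+) = P(+|D)P(D)/P(+) = \frac{15}{1613}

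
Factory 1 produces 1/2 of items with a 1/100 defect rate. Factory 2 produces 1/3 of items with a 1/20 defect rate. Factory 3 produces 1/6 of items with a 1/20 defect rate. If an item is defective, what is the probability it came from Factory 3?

Using Bayes' theorem:
P(F1) = 1/2, P(D|F1) = 1/100
P(F2) = 1/3, P(D|F2) = 1/20
P(F3) = 1/6, P(D|F3) = 1/20
P(D) = P(D|F1)P(F1) + P(D|F2)P(F2) + P(D|F3)P(F3)
     = \frac{3}{100}
P(F3|D) = P(D|F3)P(F3) / P(D)
= \frac{5}{18}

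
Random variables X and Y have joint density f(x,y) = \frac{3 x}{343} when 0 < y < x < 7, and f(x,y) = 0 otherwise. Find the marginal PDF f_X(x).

f_X(x) = ∫_0^x \frac{3 x}{343} dy = \frac{3 x^{2}}{343}
for 0 < x < 7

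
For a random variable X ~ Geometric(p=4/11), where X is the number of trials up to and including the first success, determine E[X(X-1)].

E[X(X-1)] = E[X² - X] = E[X²] - E[X]
E[X] = \frac{11}{4}
E[X²] = Var(X) + (E[X])² = \frac{77}{16} + (\frac{11}{4})² = \frac{99}{8}
E[X(X-1)] = \frac{99}{8} - \frac{11}{4} = \frac{77}{8}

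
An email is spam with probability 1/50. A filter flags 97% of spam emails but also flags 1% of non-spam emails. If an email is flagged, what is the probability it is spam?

Let D = the rare event, + = positive/flagged.
P(D) = 1/50
P(+|D) = 97/100
P(+|D') = 1/100
P(+) = P(+|D)P(D) + P(+|D')P(D')
     = \frac{97}{100} × \frac{1}{50} + \frac{1}{100} × \frac{49}{50}
     = \frac{73}{2500}
P(D|+) = P(+|D)P(D)/P(+) = \frac{97}{146}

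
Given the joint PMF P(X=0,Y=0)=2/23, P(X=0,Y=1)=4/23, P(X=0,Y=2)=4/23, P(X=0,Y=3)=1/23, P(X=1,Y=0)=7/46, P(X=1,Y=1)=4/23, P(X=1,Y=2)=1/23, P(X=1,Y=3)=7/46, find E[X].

First find marginal of X:
P(X=0) = 11/23
P(X=1) = 12/23
E[X] = 0 × 11/23 + 1 × 12/23 = 12/23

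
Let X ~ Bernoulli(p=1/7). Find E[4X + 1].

For X ~ Bernoulli(p=1/7):
E[X] = \frac{1}{7}
E[4X + 1] = 4 × E[X] + 1 = \frac{11}{7}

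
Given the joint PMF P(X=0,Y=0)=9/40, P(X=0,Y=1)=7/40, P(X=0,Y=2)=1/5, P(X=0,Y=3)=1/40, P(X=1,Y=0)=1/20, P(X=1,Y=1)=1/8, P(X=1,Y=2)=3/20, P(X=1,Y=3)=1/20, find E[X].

First find marginal of X:
P(X=0) = 5/8
P(X=1) = 3/8
E[X] = 0 × 5/8 + 1 × 3/8 = 3/8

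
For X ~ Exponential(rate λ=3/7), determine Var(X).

For X ~ Exponential(rate λ=3/7):
Var(X) = \frac{49}{9}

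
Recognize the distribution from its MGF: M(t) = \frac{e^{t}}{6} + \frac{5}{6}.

The MGF M(t) = \frac{e^{t}}{6} + \frac{5}{6} is the standard form for the Bernoulli distribution.
Comparing with the known MGF formula identifies: Bernoulli(p=1/6)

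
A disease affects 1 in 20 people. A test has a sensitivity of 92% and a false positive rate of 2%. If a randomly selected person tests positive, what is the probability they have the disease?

Let D = the rare event, + = positive/flagged.
P(D) = 1/20
P(+|D) = 92/100 = 23/25
P(+|D') = 2/100 = 1/50
P(+) = P(+|D)P(D) + P(+|D')P(D')
     = \frac{23}{25} × \frac{1}{20} + \frac{1}{50} × \frac{19}{20}
     = \frac{13}{200}
P(D|+) = P(+|D)P(D)/P(+) = \frac{46}{65}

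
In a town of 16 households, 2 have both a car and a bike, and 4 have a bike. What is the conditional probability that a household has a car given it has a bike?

P(A ∩ B) = 2/16 = 1/8
P(B) = 4/16 = 1/4
P(A|B) = P(A ∩ B) / P(B) = (1/8) / (1/4) = 1/2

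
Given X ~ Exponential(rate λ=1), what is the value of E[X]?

For X ~ Exponential(rate λ=1), the expected value is:
E[X] = 1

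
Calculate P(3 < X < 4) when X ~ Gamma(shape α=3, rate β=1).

P(3 < X < 4) = ∫_{3}^{4} f(x) dx
where f(x) = \frac{x^{2} e^{- x}}{2}
= \frac{-26 + 17 e}{2 e^{4}}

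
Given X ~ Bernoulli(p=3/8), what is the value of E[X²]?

Using the identity E[X²] = Var(X) + (E[X])²:
E[X] = \frac{3}{8}
Var(X) = \frac{15}{64}
E[X²] = \frac{15}{64} + (\frac{3}{8})²
= \frac{3}{8}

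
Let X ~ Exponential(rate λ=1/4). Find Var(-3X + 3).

For X ~ Exponential(rate λ=1/4):
Var(X) = 16
Var(-3X + 3) = (-3)² × Var(X) = 9 × 16 = 144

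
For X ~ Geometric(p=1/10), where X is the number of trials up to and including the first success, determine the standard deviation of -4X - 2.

For X ~ Geometric(p=1/10), where X is the number of trials up to and including the first success:
Var(X) = 90
SD(X) = √(Var(X)) = √(90) = 3 \sqrt{10}
SD(-4X - 2) = |-4| × SD(X) = 4 × 3 \sqrt{10} = 12 \sqrt{10}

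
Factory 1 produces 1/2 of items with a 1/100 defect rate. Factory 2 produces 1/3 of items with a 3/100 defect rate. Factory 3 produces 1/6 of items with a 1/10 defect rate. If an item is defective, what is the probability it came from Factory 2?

Using Bayes' theorem:
P(F1) = 1/2, P(D|F1) = 1/100
P(F2) = 1/3, P(D|F2) = 3/100
P(F3) = 1/6, P(D|F3) = 1/10
P(D) = P(D|F1)P(F1) + P(D|F2)P(F2) + P(D|F3)P(F3)
     = \frac{19}{600}
P(F2|D) = P(D|F2)P(F2) / P(D)
= \frac{6}{19}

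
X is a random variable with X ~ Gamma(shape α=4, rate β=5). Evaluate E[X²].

Using the identity E[X²] = Var(X) + (E[X])²:
E[X] = \frac{4}{5}
Var(X) = \frac{4}{25}
E[X²] = \frac{4}{25} + (\frac{4}{5})²
= \frac{4}{5}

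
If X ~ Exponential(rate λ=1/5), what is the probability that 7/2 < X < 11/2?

P(7/2 < X < 11/2) = ∫_{7/2}^{11/2} f(x) dx
where f(x) = \frac{e^{- \frac{x}{5}}}{5}
= - \frac{1 - e^{\frac{2}{5}}}{e^{\frac{11}{10}}}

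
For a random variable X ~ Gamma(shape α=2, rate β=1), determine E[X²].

Using the identity E[X²] = Var(X) + (E[X])²:
E[X] = 2
Var(X) = 2
E[X²] = 2 + (2)²
= 6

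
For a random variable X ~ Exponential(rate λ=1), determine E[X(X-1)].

E[X(X-1)] = E[X² - X] = E[X²] - E[X]
E[X] = 1
E[X²] = Var(X) + (E[X])² = 1 + (1)² = 2
E[X(X-1)] = 2 - 1 = 1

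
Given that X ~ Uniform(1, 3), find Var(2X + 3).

For X ~ Uniform(1, 3):
Var(X) = \frac{1}{3}
Var(2X + 3) = (2)² × Var(X) = 4 × \frac{1}{3} = \frac{4}{3}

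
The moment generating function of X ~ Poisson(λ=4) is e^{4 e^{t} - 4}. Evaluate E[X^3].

To find E[X^3], compute M^(3)(0):
M^(1)(t) = 4 e^{t} e^{4 e^{t} - 4}
M^(2)(t) = 16 e^{2 t} e^{4 e^{t} - 4} + 4 e^{t} e^{4 e^{t} - 4}
M^(3)(t) = 64 e^{3 t} e^{4 e^{t} - 4} + 48 e^{2 t} e^{4 e^{t} - 4} + 4 e^{t} e^{4 e^{t} - 4}
M^(3)(0) = 116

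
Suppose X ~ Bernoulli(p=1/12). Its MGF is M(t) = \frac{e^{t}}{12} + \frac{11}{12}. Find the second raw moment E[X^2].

To find E[X^2], compute M^(2)(0):
M^(1)(t) = \frac{e^{t}}{12}
M^(2)(t) = \frac{e^{t}}{12}
M^(2)(0) = \frac{1}{12}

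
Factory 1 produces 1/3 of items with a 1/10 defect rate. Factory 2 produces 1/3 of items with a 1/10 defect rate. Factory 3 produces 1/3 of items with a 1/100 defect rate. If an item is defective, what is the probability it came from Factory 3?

Using Bayes' theorem:
P(F1) = 1/3, P(D|F1) = 1/10
P(F2) = 1/3, P(D|F2) = 1/10
P(F3) = 1/3, P(D|F3) = 1/100
P(D) = P(D|F1)P(F1) + P(D|F2)P(F2) + P(D|F3)P(F3)
     = \frac{7}{100}
P(F3|D) = P(D|F3)P(F3) / P(D)
= \frac{1}{21}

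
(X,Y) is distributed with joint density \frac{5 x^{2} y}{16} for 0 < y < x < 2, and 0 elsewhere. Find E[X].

f_X(x) = ∫_0^x \frac{5 x^{2} y}{16} dy = \frac{5 x^{4}}{32}
E[X] = ∫_0^2 x × (\frac{5 x^{4}}{32}) dx = \frac{5}{3}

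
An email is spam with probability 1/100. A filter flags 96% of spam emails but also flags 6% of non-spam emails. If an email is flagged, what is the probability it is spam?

Let D = the rare event, + = positive/flagged.
P(D) = 1/100
P(+|D) = 96/100 = 24/25
P(+|D') = 6/100 = 3/50
P(+) = P(+|D)P(D) + P(+|D')P(D')
     = \frac{24}{25} × \frac{1}{100} + \frac{3}{50} × \frac{99}{100}
     = \frac{69}{1000}
P(D|+) = P(+|D)P(D)/P(+) = \frac{16}{115}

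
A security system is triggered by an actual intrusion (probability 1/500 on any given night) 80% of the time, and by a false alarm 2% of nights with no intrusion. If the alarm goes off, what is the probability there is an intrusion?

Let D = the rare event, + = positive/flagged.
P(D) = 1/500
P(+|D) = 80/100 = 4/5
P(+|D') = 2/100 = 1/50
P(+) = P(+|D)P(D) + P(+|D')P(D')
     = \frac{4}{5} × \frac{1}{500} + \frac{1}{50} × \frac{499}{500}
     = \frac{539}{25000}
P(D|+) = P(+|D)P(D)/P(+) = \frac{40}{539}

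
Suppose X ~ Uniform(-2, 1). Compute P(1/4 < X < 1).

P(1/4 < X < 1) = ∫_{1/4}^{1} f(x) dx
where f(x) = \frac{1}{3}
= \frac{1}{4}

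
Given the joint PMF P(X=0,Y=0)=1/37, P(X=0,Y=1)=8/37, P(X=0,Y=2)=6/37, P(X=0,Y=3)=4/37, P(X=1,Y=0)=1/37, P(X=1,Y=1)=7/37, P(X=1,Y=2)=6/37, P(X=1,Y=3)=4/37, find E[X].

First find marginal of X:
P(X=0) = 19/37
P(X=1) = 18/37
E[X] = 0 × 19/37 + 1 × 18/37 = 18/37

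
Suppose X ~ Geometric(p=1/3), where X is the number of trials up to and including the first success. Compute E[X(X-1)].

E[X(X-1)] = E[X² - X] = E[X²] - E[X]
E[X] = 3
E[X²] = Var(X) + (E[X])² = 6 + (3)² = 15
E[X(X-1)] = 15 - 3 = 12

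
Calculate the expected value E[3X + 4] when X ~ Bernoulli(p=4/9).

For X ~ Bernoulli(p=4/9):
E[X] = \frac{4}{9}
E[3X + 4] = 3 × E[X] + 4 = \frac{16}{3}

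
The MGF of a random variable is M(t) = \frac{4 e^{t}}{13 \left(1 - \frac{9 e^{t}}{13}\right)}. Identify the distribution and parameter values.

The MGF M(t) = \frac{4 e^{t}}{13 \left(1 - \frac{9 e^{t}}{13}\right)} is the standard form for the Geometric distribution.
Comparing with the known MGF formula identifies: Geometric(p=4/13), X = trial number of first success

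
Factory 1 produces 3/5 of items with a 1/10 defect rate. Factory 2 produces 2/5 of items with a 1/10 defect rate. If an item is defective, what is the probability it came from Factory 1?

Using Bayes' theorem:
P(F1) = 3/5, P(D|F1) = 1/10
P(F2) = 2/5, P(D|F2) = 1/10
P(D) = P(D|F1)P(F1) + P(D|F2)P(F2)
     = \frac{1}{10}
P(F1|D) = P(D|F1)P(F1) / P(D)
= \frac{3}{5}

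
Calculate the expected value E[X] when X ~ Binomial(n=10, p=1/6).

For X ~ Binomial(n=10, p=1/6), the expected value is:
E[X] = \frac{5}{3}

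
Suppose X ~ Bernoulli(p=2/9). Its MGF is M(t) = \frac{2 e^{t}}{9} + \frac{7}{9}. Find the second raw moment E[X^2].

To find E[X^2], compute M^(2)(0):
M^(1)(t) = \frac{2 e^{t}}{9}
M^(2)(t) = \frac{2 e^{t}}{9}
M^(2)(0) = \frac{2}{9}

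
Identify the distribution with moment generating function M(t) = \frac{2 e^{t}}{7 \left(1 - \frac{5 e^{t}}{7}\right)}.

The MGF M(t) = \frac{2 e^{t}}{7 \left(1 - \frac{5 e^{t}}{7}\right)} is the standard form for the Geometric distribution.
Comparing with the known MGF formula identifies: Geometric(p=2/7), X = trial number of first success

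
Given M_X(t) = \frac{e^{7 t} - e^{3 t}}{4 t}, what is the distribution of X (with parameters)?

The MGF M(t) = \frac{e^{7 t} - e^{3 t}}{4 t} is the standard form for the Uniform distribution.
Comparing with the known MGF formula identifies: Uniform(3, 7)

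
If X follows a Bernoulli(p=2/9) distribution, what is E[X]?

For X ~ Bernoulli(p=2/9), the expected value is:
E[X] = \frac{2}{9}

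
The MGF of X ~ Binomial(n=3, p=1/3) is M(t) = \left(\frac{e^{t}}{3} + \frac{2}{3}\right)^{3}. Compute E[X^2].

To find E[X^2], compute M^(2)(0):
M^(1)(t) = \left(\frac{e^{t}}{3} + \frac{2}{3}\right)^{2} e^{t}
M^(2)(t) = \left(\frac{e^{t}}{3} + \frac{2}{3}\right)^{2} e^{t} + \frac{2 \left(\frac{e^{t}}{3} + \frac{2}{3}\right) e^{2 t}}{3}
M^(2)(0) = \frac{5}{3}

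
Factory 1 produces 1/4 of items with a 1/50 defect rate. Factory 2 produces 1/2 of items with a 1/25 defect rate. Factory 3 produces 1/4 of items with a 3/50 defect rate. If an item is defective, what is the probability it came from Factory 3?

Using Bayes' theorem:
P(F1) = 1/4, P(D|F1) = 1/50
P(F2) = 1/2, P(D|F2) = 1/25
P(F3) = 1/4, P(D|F3) = 3/50
P(D) = P(D|F1)P(F1) + P(D|F2)P(F2) + P(D|F3)P(F3)
     = \frac{1}{25}
P(F3|D) = P(D|F3)P(F3) / P(D)
= \frac{3}{8}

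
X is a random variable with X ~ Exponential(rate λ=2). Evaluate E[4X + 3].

For X ~ Exponential(rate λ=2):
E[X] = \frac{1}{2}
E[4X + 3] = 4 × E[X] + 3 = 5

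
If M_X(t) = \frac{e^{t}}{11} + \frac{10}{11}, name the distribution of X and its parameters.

The MGF M(t) = \frac{e^{t}}{11} + \frac{10}{11} is the standard form for the Bernoulli distribution.
Comparing with the known MGF formula identifies: Bernoulli(p=1/11)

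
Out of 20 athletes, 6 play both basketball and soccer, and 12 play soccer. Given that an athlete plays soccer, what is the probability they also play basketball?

P(A ∩ B) = 6/20 = 3/10
P(B) = 12/20 = 3/5
P(A|B) = P(A ∩ B) / P(B) = (3/10) / (3/5) = 1/2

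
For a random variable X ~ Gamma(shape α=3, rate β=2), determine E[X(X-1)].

E[X(X-1)] = E[X² - X] = E[X²] - E[X]
E[X] = \frac{3}{2}
E[X²] = Var(X) + (E[X])² = \frac{3}{4} + (\frac{3}{2})² = 3
E[X(X-1)] = 3 - \frac{3}{2} = \frac{3}{2}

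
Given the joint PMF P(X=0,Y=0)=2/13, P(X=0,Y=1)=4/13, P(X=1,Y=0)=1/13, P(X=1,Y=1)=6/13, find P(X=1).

P(X=1) = P(X=1,Y=0) + P(X=1,Y=1)
= 1/13 + 6/13
= 7/13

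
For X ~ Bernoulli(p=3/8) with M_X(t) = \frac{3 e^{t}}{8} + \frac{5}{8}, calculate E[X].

To find E[X], compute M^(1)(0):
M^(1)(t) = \frac{3 e^{t}}{8}
M^(1)(0) = \frac{3}{8}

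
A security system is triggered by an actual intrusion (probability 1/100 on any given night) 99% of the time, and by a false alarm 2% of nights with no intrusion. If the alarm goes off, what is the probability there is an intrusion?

Let D = the rare event, + = positive/flagged.
P(D) = 1/100
P(+|D) = 99/100
P(+|D') = 2/100 = 1/50
P(+) = P(+|D)P(D) + P(+|D')P(D')
     = \frac{99}{100} × \frac{1}{100} + \frac{1}{50} × \frac{99}{100}
     = \frac{297}{10000}
P(D|+) = P(+|D)P(D)/P(+) = \frac{1}{3}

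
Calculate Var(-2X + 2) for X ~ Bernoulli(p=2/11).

For X ~ Bernoulli(p=2/11):
Var(X) = \frac{18}{121}
Var(-2X + 2) = (-2)² × Var(X) = 4 × \frac{18}{121} = \frac{72}{121}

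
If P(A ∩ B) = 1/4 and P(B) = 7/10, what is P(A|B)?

P(A|B) = P(A ∩ B) / P(B)
= (1/4) / (7/10)
= 5/14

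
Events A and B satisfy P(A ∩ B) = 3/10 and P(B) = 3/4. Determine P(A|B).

P(A|B) = P(A ∩ B) / P(B)
= (3/10) / (3/4)
= 2/5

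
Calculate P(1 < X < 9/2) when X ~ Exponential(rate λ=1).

P(1 < X < 9/2) = ∫_{1}^{9/2} f(x) dx
where f(x) = e^{- x}
= - \frac{1}{e^{\frac{9}{2}}} + e^{-1}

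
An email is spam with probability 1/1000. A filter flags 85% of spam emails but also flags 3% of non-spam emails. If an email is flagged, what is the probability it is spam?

Let D = the rare event, + = positive/flagged.
P(D) = 1/1000
P(+|D) = 85/100 = 17/20
P(+|D') = 3/100
P(+) = P(+|D)P(D) + P(+|D')P(D')
     = \frac{17}{20} × \frac{1}{1000} + \frac{3}{100} × \frac{999}{1000}
     = \frac{1541}{50000}
P(D|+) = P(+|D)P(D)/P(+) = \frac{85}{3082}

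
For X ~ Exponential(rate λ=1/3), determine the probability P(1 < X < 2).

P(1 < X < 2) = ∫_{1}^{2} f(x) dx
where f(x) = \frac{e^{- \frac{x}{3}}}{3}
= - \frac{1 - e^{\frac{1}{3}}}{e^{\frac{2}{3}}}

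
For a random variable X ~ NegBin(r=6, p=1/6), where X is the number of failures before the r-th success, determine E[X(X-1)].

E[X(X-1)] = E[X² - X] = E[X²] - E[X]
E[X] = 30
E[X²] = Var(X) + (E[X])² = 180 + (30)² = 1080
E[X(X-1)] = 1080 - 30 = 1050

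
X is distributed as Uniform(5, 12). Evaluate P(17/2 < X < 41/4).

P(17/2 < X < 41/4) = ∫_{17/2}^{41/4} f(x) dx
where f(x) = \frac{1}{7}
= \frac{1}{4}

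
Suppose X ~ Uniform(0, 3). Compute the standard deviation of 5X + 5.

For X ~ Uniform(0, 3):
Var(X) = \frac{3}{4}
SD(X) = √(Var(X)) = √(\frac{3}{4}) = \frac{\sqrt{3}}{2}
SD(5X + 5) = |5| × SD(X) = 5 × \frac{\sqrt{3}}{2} = \frac{5 \sqrt{3}}{2}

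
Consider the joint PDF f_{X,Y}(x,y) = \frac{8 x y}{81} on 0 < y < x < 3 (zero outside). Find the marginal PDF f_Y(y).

f_Y(y) = ∫_y^3 \frac{8 x y}{81} dx = \frac{4 y \left(9 - y^{2}\right)}{81}
for 0 < y < 3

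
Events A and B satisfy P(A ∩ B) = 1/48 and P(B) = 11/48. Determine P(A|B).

P(A|B) = P(A ∩ B) / P(B)
= (1/48) / (11/48)
= 1/11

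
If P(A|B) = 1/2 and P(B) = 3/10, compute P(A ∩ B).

By definition, P(A|B) = P(A ∩ B) / P(B)
So P(A ∩ B) = P(A|B) × P(B)
= 1/2 × 3/10
= 3/20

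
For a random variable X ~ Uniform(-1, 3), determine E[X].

For X ~ Uniform(-1, 3), the expected value is:
E[X] = 1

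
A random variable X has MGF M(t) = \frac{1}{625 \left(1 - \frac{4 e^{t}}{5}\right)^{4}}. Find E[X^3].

To find E[X^3], compute M^(3)(0):
M^(1)(t) = \frac{16 e^{t}}{3125 \left(1 - \frac{4 e^{t}}{5}\right)^{5}}
M^(2)(t) = \frac{16 e^{t}}{3125 \left(1 - \frac{4 e^{t}}{5}\right)^{5}} + \frac{64 e^{2 t}}{3125 \left(1 - \frac{4 e^{t}}{5}\right)^{6}}
M^(3)(t) = \frac{16 e^{t}}{3125 \left(1 - \frac{4 e^{t}}{5}\right)^{5}} + \frac{192 e^{2 t}}{3125 \left(1 - \frac{4 e^{t}}{5}\right)^{6}} + \frac{1536 e^{3 t}}{15625 \left(1 - \frac{4 e^{t}}{5}\right)^{7}}
M^(3)(0) = 8656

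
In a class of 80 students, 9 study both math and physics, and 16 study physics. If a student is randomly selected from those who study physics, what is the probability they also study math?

P(A ∩ B) = 9/80
P(B) = 16/80 = 1/5
P(A|B) = P(A ∩ B) / P(B) = (9/80) / (1/5) = 9/16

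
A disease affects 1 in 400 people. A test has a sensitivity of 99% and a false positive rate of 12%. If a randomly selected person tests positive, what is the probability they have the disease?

Let D = the rare event, + = positive/flagged.
P(D) = 1/400
P(+|D) = 99/100
P(+|D') = 12/100 = 3/25
P(+) = P(+|D)P(D) + P(+|D')P(D')
     = \frac{99}{100} × \frac{1}{400} + \frac{3}{25} × \frac{399}{400}
     = \frac{4887}{40000}
P(D|+) = P(+|D)P(D)/P(+) = \frac{11}{543}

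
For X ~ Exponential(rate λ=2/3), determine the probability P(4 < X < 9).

P(4 < X < 9) = ∫_{4}^{9} f(x) dx
where f(x) = \frac{2 e^{- \frac{2 x}{3}}}{3}
= - \frac{1}{e^{6}} + e^{- \frac{8}{3}}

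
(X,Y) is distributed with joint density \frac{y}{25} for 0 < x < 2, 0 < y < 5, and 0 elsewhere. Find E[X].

f_X(x) = ∫_0^5 \frac{y}{25} dy = \frac{1}{2}
E[X] = ∫_0^2 x × (\frac{1}{2}) dx = 1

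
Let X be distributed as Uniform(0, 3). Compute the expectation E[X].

For X ~ Uniform(0, 3), the expected value is:
E[X] = \frac{3}{2}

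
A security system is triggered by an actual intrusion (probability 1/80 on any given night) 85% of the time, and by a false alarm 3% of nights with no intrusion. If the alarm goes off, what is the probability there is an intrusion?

Let D = the rare event, + = positive/flagged.
P(D) = 1/80
P(+|D) = 85/100 = 17/20
P(+|D') = 3/100
P(+) = P(+|D)P(D) + P(+|D')P(D')
     = \frac{17}{20} × \frac{1}{80} + \frac{3}{100} × \frac{79}{80}
     = \frac{161}{4000}
P(D|+) = P(+|D)P(D)/P(+) = \frac{85}{322}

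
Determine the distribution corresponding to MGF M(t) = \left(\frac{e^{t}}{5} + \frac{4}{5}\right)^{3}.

The MGF M(t) = \left(\frac{e^{t}}{5} + \frac{4}{5}\right)^{3} is the standard form for the Binomial distribution.
Comparing with the known MGF formula identifies: Binomial(n=3, p=1/5)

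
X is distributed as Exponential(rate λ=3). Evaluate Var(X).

For X ~ Exponential(rate λ=3):
Var(X) = \frac{1}{9}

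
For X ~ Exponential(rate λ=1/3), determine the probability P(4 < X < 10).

P(4 < X < 10) = ∫_{4}^{10} f(x) dx
where f(x) = \frac{e^{- \frac{x}{3}}}{3}
= - \frac{1 - e^{2}}{e^{\frac{10}{3}}}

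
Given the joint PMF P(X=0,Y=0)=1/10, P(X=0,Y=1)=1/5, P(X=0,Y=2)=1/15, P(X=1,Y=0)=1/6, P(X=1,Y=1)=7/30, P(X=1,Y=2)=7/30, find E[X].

First find marginal of X:
P(X=0) = 11/30
P(X=1) = 19/30
E[X] = 0 × 11/30 + 1 × 19/30 = 19/30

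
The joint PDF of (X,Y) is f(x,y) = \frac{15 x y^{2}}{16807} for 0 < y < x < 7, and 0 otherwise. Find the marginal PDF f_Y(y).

f_Y(y) = ∫_y^7 \frac{15 x y^{2}}{16807} dx = \frac{15 y^{2} \left(49 - y^{2}\right)}{33614}
for 0 < y < 7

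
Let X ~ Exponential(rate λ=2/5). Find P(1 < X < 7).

P(1 < X < 7) = ∫_{1}^{7} f(x) dx
where f(x) = \frac{2 e^{- \frac{2 x}{5}}}{5}
= - \frac{1 - e^{\frac{12}{5}}}{e^{\frac{14}{5}}}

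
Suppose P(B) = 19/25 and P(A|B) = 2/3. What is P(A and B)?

By definition, P(A|B) = P(A ∩ B) / P(B)
So P(A ∩ B) = P(A|B) × P(B)
= 2/3 × 19/25
= 38/75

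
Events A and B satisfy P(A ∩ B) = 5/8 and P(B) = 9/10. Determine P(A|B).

P(A|B) = P(A ∩ B) / P(B)
= (5/8) / (9/10)
= 25/36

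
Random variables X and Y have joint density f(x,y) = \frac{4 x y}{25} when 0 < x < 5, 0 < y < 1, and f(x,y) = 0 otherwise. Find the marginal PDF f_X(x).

f_X(x) = ∫_0^1 f(x,y) dy
= ∫_0^1 \frac{4 x y}{25} dy
= \frac{2 x}{25} for 0 < x < 5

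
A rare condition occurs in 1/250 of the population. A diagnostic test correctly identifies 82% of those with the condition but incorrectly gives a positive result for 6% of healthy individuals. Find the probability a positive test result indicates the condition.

Let D = the rare event, + = positive/flagged.
P(D) = 1/250
P(+|D) = 82/100 = 41/50
P(+|D') = 6/100 = 3/50
P(+) = P(+|D)P(D) + P(+|D')P(D')
     = \frac{41}{50} × \frac{1}{250} + \frac{3}{50} × \frac{249}{250}
     = \frac{197}{3125}
P(D|+) = P(+|D)P(D)/P(+) = \frac{41}{788}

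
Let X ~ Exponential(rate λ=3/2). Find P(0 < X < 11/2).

P(0 < X < 11/2) = ∫_{0}^{11/2} f(x) dx
where f(x) = \frac{3 e^{- \frac{3 x}{2}}}{2}
= 1 - e^{- \frac{33}{4}}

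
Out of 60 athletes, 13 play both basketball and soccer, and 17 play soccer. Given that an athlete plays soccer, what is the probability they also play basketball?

P(A ∩ B) = 13/60
P(B) = 17/60
P(A|B) = P(A ∩ B) / P(B) = (13/60) / (17/60) = 13/17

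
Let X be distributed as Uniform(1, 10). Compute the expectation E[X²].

Using the identity E[X²] = Var(X) + (E[X])²:
E[X] = \frac{11}{2}
Var(X) = \frac{27}{4}
E[X²] = \frac{27}{4} + (\frac{11}{2})²
= 37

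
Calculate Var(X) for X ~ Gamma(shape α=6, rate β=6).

For X ~ Gamma(shape α=6, rate β=6):
Var(X) = \frac{1}{6}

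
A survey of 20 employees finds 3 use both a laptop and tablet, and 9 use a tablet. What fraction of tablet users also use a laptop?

P(A ∩ B) = 3/20
P(B) = 9/20
P(A|B) = P(A ∩ B) / P(B) = (3/20) / (9/20) = 1/3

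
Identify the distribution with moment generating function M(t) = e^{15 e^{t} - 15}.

The MGF M(t) = e^{15 e^{t} - 15} is the standard form for the Poisson distribution.
Comparing with the known MGF formula identifies: Poisson(λ=15)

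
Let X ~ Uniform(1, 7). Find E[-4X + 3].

For X ~ Uniform(1, 7):
E[X] = 4
E[-4X + 3] = -4 × E[X] + 3 = -13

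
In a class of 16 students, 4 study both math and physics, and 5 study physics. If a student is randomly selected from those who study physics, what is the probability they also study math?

P(A ∩ B) = 4/16 = 1/4
P(B) = 5/16
P(A|B) = P(A ∩ B) / P(B) = (1/4) / (5/16) = 4/5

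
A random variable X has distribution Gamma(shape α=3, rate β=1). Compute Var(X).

For X ~ Gamma(shape α=3, rate β=1):
Var(X) = 3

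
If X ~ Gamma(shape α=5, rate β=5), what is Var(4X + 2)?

For X ~ Gamma(shape α=5, rate β=5):
Var(X) = \frac{1}{5}
Var(4X + 2) = (4)² × Var(X) = 16 × \frac{1}{5} = \frac{16}{5}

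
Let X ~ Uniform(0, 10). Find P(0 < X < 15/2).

P(0 < X < 15/2) = ∫_{0}^{15/2} f(x) dx
where f(x) = \frac{1}{10}
= \frac{3}{4}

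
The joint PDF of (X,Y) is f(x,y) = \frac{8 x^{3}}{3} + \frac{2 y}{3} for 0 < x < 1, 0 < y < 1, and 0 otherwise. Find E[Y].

E[Y] = ∫_0^1 ∫_0^1 y × f(x,y) dx dy
= \frac{5}{9}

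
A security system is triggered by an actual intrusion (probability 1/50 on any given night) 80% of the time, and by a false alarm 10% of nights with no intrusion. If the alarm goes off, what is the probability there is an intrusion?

Let D = the rare event, + = positive/flagged.
P(D) = 1/50
P(+|D) = 80/100 = 4/5
P(+|D') = 10/100 = 1/10
P(+) = P(+|D)P(D) + P(+|D')P(D')
     = \frac{4}{5} × \frac{1}{50} + \frac{1}{10} × \frac{49}{50}
     = \frac{57}{500}
P(D|+) = P(+|D)P(D)/P(+) = \frac{8}{57}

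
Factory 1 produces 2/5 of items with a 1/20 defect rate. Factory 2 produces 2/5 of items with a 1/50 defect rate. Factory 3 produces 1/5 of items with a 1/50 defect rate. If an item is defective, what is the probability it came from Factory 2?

Using Bayes' theorem:
P(F1) = 2/5, P(D|F1) = 1/20
P(F2) = 2/5, P(D|F2) = 1/50
P(F3) = 1/5, P(D|F3) = 1/50
P(D) = P(D|F1)P(F1) + P(D|F2)P(F2) + P(D|F3)P(F3)
     = \frac{4}{125}
P(F2|D) = P(D|F2)P(F2) / P(D)
= \frac{1}{4}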